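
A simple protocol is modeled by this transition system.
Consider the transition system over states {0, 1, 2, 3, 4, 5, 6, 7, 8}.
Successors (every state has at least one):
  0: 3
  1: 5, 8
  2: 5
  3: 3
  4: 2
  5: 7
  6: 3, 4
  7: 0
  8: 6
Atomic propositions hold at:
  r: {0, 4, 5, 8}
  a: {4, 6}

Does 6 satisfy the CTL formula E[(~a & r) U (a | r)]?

Sat(~a) = {0, 1, 2, 3, 5, 7, 8}
Sat(~a & r) = {0, 5, 8}
Sat(a | r) = {0, 4, 5, 6, 8}
E[(~a & r) U (a | r)]: least fixpoint, start Z0 = Sat((a | r)) = {0, 4, 5, 6, 8}, add states in Sat(~a & r) with some successor in Z. Already a fixed point.
Sat(E[(~a & r) U (a | r)]) = {0, 4, 5, 6, 8}
6 ∈ Sat(E[(~a & r) U (a | r)]) = {0, 4, 5, 6, 8}, so the formula holds at 6.

Yes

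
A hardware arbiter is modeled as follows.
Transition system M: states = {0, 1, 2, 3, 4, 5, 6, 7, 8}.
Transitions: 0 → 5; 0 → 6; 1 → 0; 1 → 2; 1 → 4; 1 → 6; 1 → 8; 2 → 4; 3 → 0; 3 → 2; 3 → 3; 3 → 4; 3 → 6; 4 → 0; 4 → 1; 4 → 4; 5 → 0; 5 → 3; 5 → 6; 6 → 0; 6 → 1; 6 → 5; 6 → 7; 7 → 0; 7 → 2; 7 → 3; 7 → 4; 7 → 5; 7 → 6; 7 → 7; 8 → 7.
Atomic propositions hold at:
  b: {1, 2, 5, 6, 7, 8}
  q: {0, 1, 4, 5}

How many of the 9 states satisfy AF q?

5

AF q: least fixpoint, start Z0 = {0, 1, 4, 5}, add states with every successor in Z. Z1 = {0, 1, 2, 4, 5}; fixed.
Sat(AF q) = {0, 1, 2, 4, 5}
|Sat(AF q)| = |{0, 1, 2, 4, 5}| = 5.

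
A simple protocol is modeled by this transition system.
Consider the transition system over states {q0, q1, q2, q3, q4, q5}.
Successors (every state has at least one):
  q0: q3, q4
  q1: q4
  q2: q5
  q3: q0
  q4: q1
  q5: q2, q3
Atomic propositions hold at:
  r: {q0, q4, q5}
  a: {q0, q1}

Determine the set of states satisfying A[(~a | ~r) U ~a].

{q1, q2, q3, q4, q5}

Sat(~a) = {q2, q3, q4, q5}
Sat(~r) = {q1, q2, q3}
Sat(~a | ~r) = {q1, q2, q3, q4, q5}
A[(~a | ~r) U ~a]: least fixpoint, start Z0 = Sat(~a) = {q2, q3, q4, q5}, add states in Sat(~a | ~r) with every successor in Z. Z1 = {q1, q2, q3, q4, q5}; fixed.
Sat(A[(~a | ~r) U ~a]) = {q1, q2, q3, q4, q5}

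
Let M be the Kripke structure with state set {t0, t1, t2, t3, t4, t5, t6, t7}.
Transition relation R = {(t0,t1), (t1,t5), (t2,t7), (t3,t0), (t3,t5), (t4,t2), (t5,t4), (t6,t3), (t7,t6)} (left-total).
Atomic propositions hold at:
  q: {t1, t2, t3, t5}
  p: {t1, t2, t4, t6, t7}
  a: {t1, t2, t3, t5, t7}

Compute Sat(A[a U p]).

{t1, t2, t4, t5, t6, t7}

A[a U p]: least fixpoint, start Z0 = Sat(p) = {t1, t2, t4, t6, t7}, add states in Sat(a) with every successor in Z. Z1 = {t1, t2, t4, t5, t6, t7}; fixed.
Sat(A[a U p]) = {t1, t2, t4, t5, t6, t7}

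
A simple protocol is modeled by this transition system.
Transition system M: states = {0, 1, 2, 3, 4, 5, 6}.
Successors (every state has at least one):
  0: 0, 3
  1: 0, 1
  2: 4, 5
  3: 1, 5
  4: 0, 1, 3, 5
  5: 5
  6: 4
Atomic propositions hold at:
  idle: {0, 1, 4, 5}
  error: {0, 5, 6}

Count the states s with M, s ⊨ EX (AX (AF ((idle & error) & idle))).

4

Sat(idle & error) = {0, 5}
Sat((idle & error) & idle) = {0, 5}
AF ((idle & error) & idle): least fixpoint, start Z0 = {0, 5}, add states with every successor in Z. Already a fixed point.
Sat(AF ((idle & error) & idle)) = {0, 5}
Sat(AX (AF ((idle & error) & idle))) = {s : every successor in {0, 5}} = {5}
Sat(EX (AX (AF ((idle & error) & idle)))) = {s : some successor in {5}} = {2, 3, 4, 5}
|Sat(EX (AX (AF ((idle & error) & idle))))| = |{2, 3, 4, 5}| = 4.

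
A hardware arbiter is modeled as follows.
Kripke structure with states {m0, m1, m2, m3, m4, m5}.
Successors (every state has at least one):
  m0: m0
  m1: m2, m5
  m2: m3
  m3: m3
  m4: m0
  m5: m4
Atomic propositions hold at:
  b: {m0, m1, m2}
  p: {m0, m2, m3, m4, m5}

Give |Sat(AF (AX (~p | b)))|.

Sat(~p) = {m1}
Sat(~p | b) = {m0, m1, m2}
Sat(AX (~p | b)) = {s : every successor in {m0, m1, m2}} = {m0, m4}
AF (AX (~p | b)): least fixpoint, start Z0 = {m0, m4}, add states with every successor in Z. Z1 = {m0, m4, m5}; fixed.
Sat(AF (AX (~p | b))) = {m0, m4, m5}
|Sat(AF (AX (~p | b)))| = |{m0, m4, m5}| = 3.

3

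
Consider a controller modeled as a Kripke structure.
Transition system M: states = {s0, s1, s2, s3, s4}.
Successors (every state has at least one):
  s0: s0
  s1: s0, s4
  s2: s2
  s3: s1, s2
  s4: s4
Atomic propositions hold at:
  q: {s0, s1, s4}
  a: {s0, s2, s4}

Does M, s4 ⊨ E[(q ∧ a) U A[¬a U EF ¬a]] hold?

No

Sat(q ∧ a) = {s0, s4}
Sat(¬a) = {s1, s3}
EF ¬a: least fixpoint, start Z0 = {s1, s3}, add states with some successor in Z. Already a fixed point.
Sat(EF ¬a) = {s1, s3}
A[¬a U EF ¬a]: least fixpoint, start Z0 = Sat(EF ¬a) = {s1, s3}, add states in Sat(¬a) with every successor in Z. Already a fixed point.
Sat(A[¬a U EF ¬a]) = {s1, s3}
E[(q ∧ a) U A[¬a U EF ¬a]]: least fixpoint, start Z0 = Sat(A[¬a U EF ¬a]) = {s1, s3}, add states in Sat(q ∧ a) with some successor in Z. Already a fixed point.
Sat(E[(q ∧ a) U A[¬a U EF ¬a]]) = {s1, s3}
s4 ∉ Sat(E[(q ∧ a) U A[¬a U EF ¬a]]) = {s1, s3}, so the formula does not hold at s4.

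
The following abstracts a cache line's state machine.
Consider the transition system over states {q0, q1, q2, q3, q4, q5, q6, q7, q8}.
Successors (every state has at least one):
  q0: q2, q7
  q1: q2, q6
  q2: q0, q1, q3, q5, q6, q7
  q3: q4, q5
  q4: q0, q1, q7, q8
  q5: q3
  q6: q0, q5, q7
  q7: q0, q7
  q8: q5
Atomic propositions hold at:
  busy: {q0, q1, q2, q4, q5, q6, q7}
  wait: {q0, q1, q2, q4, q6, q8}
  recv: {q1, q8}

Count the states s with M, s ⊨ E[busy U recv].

7

E[busy U recv]: least fixpoint, start Z0 = Sat(recv) = {q1, q8}, add states in Sat(busy) with some successor in Z. Z1 = {q1, q2, q4, q8}; Z2 = {q0, q1, q2, q4, q8}; Z3 = {q0, q1, q2, q4, q6, q7, q8}; fixed.
Sat(E[busy U recv]) = {q0, q1, q2, q4, q6, q7, q8}
|Sat(E[busy U recv])| = |{q0, q1, q2, q4, q6, q7, q8}| = 7.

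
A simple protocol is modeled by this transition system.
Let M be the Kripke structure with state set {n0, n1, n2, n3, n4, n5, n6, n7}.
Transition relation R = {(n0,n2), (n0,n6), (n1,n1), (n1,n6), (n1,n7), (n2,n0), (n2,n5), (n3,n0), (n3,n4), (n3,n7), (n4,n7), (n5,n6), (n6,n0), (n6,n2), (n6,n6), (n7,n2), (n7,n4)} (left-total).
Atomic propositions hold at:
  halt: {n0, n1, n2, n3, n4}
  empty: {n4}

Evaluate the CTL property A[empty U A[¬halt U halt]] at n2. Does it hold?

Yes

Sat(¬halt) = {n5, n6, n7}
A[¬halt U halt]: least fixpoint, start Z0 = Sat(halt) = {n0, n1, n2, n3, n4}, add states in Sat(¬halt) with every successor in Z. Z1 = {n0, n1, n2, n3, n4, n7}; fixed.
Sat(A[¬halt U halt]) = {n0, n1, n2, n3, n4, n7}
A[empty U A[¬halt U halt]]: least fixpoint, start Z0 = Sat(A[¬halt U halt]) = {n0, n1, n2, n3, n4, n7}, add states in Sat(empty) with every successor in Z. Already a fixed point.
Sat(A[empty U A[¬halt U halt]]) = {n0, n1, n2, n3, n4, n7}
n2 ∈ Sat(A[empty U A[¬halt U halt]]) = {n0, n1, n2, n3, n4, n7}, so the formula holds at n2.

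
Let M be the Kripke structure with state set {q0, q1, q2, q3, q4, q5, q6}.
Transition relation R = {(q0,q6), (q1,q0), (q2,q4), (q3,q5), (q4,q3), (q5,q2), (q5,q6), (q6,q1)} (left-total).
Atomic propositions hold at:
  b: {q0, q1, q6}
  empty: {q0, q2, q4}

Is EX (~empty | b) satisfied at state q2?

No

Sat(~empty) = {q1, q3, q5, q6}
Sat(~empty | b) = {q0, q1, q3, q5, q6}
Sat(EX (~empty | b)) = {s : some successor in {q0, q1, q3, q5, q6}} = {q0, q1, q3, q4, q5, q6}
q2 ∉ Sat(EX (~empty | b)) = {q0, q1, q3, q4, q5, q6}, so the formula does not hold at q2.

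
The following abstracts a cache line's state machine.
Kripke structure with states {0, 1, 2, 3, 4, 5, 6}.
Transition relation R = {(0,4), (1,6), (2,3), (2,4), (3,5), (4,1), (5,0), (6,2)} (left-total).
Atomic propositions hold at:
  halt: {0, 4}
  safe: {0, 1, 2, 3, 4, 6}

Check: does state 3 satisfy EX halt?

No

Sat(EX halt) = {s : some successor in {0, 4}} = {0, 2, 5}
3 ∉ Sat(EX halt) = {0, 2, 5}, so the formula does not hold at 3.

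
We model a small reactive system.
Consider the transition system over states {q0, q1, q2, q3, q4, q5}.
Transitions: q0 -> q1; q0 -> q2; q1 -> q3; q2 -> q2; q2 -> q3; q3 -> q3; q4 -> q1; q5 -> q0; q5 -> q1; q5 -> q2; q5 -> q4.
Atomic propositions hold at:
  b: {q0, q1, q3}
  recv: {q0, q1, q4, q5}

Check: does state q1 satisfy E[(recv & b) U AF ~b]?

Sat(recv & b) = {q0, q1}
Sat(~b) = {q2, q4, q5}
AF ~b: least fixpoint, start Z0 = {q2, q4, q5}, add states with every successor in Z. Already a fixed point.
Sat(AF ~b) = {q2, q4, q5}
E[(recv & b) U AF ~b]: least fixpoint, start Z0 = Sat(AF ~b) = {q2, q4, q5}, add states in Sat(recv & b) with some successor in Z. Z1 = {q0, q2, q4, q5}; fixed.
Sat(E[(recv & b) U AF ~b]) = {q0, q2, q4, q5}
q1 ∉ Sat(E[(recv & b) U AF ~b]) = {q0, q2, q4, q5}, so the formula does not hold at q1.

No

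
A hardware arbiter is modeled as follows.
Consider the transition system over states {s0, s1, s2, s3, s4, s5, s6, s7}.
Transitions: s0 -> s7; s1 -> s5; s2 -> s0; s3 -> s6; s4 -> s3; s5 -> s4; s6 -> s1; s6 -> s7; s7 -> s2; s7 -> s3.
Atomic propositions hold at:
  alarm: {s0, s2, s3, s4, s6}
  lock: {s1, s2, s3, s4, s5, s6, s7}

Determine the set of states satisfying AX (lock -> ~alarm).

Sat(~alarm) = {s1, s5, s7}
Sat(lock -> ~alarm) = {s0, s1, s5, s7}
Sat(AX (lock -> ~alarm)) = {s : every successor in {s0, s1, s5, s7}} = {s0, s1, s2, s6}

{s0, s1, s2, s6}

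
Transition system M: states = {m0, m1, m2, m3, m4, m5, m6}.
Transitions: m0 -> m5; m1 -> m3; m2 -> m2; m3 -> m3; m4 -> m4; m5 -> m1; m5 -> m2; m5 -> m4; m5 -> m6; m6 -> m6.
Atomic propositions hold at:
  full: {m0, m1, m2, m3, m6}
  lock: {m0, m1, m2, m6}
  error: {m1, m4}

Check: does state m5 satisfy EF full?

Yes

EF full: least fixpoint, start Z0 = {m0, m1, m2, m3, m6}, add states with some successor in Z. Z1 = {m0, m1, m2, m3, m5, m6}; fixed.
Sat(EF full) = {m0, m1, m2, m3, m5, m6}
m5 ∈ Sat(EF full) = {m0, m1, m2, m3, m5, m6}, so the formula holds at m5.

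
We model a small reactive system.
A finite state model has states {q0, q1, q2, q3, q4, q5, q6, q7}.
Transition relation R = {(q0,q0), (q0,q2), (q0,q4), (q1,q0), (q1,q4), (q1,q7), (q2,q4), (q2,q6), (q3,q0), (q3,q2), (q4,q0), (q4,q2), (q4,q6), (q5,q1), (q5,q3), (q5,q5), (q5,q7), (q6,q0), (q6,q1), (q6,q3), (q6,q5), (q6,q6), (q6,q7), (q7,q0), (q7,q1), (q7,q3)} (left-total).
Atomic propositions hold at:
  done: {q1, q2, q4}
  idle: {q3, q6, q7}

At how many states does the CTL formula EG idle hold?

1

EG idle: greatest fixpoint, start Z0 = {q3, q6, q7}, keep only states in Sat with some successor in Z. Z1 = {q6, q7}; Z2 = {q6}; fixed.
Sat(EG idle) = {q6}
|Sat(EG idle)| = |{q6}| = 1.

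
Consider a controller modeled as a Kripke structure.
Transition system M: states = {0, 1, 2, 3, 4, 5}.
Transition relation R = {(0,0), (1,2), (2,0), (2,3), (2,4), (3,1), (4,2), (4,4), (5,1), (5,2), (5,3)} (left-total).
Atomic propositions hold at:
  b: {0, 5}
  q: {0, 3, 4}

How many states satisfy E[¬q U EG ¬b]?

5

Sat(¬q) = {1, 2, 5}
Sat(¬b) = {1, 2, 3, 4}
EG ¬b: greatest fixpoint, start Z0 = {1, 2, 3, 4}, keep only states in Sat with some successor in Z. Already a fixed point.
Sat(EG ¬b) = {1, 2, 3, 4}
E[¬q U EG ¬b]: least fixpoint, start Z0 = Sat(EG ¬b) = {1, 2, 3, 4}, add states in Sat(¬q) with some successor in Z. Z1 = {1, 2, 3, 4, 5}; fixed.
Sat(E[¬q U EG ¬b]) = {1, 2, 3, 4, 5}
|Sat(E[¬q U EG ¬b])| = |{1, 2, 3, 4, 5}| = 5.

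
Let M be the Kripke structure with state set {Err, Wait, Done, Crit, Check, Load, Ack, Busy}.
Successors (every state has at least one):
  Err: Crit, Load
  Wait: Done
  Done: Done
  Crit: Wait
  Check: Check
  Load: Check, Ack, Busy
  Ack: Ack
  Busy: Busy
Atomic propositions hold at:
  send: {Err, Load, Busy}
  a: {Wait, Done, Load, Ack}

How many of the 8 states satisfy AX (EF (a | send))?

6

Sat(a | send) = {Err, Wait, Done, Load, Ack, Busy}
EF (a | send): least fixpoint, start Z0 = {Err, Wait, Done, Load, Ack, Busy}, add states with some successor in Z. Z1 = {Err, Wait, Done, Crit, Load, Ack, Busy}; fixed.
Sat(EF (a | send)) = {Err, Wait, Done, Crit, Load, Ack, Busy}
Sat(AX (EF (a | send))) = {s : every successor in {Err, Wait, Done, Crit, Load, Ack, Busy}} = {Err, Wait, Done, Crit, Ack, Busy}
|Sat(AX (EF (a | send)))| = |{Err, Wait, Done, Crit, Ack, Busy}| = 6.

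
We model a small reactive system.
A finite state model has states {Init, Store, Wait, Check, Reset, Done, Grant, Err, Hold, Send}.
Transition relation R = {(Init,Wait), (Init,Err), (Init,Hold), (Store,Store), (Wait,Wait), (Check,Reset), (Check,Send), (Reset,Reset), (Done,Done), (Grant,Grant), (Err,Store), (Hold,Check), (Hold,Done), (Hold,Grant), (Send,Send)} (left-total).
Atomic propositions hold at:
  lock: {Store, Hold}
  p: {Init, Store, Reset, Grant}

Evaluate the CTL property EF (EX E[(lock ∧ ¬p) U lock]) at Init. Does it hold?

Yes

Sat(¬p) = {Wait, Check, Done, Err, Hold, Send}
Sat(lock ∧ ¬p) = {Hold}
E[(lock ∧ ¬p) U lock]: least fixpoint, start Z0 = Sat(lock) = {Store, Hold}, add states in Sat(lock ∧ ¬p) with some successor in Z. Already a fixed point.
Sat(E[(lock ∧ ¬p) U lock]) = {Store, Hold}
Sat(EX E[(lock ∧ ¬p) U lock]) = {s : some successor in {Store, Hold}} = {Init, Store, Err}
EF (EX E[(lock ∧ ¬p) U lock]): least fixpoint, start Z0 = {Init, Store, Err}, add states with some successor in Z. Already a fixed point.
Sat(EF (EX E[(lock ∧ ¬p) U lock])) = {Init, Store, Err}
Init ∈ Sat(EF (EX E[(lock ∧ ¬p) U lock])) = {Init, Store, Err}, so the formula holds at Init.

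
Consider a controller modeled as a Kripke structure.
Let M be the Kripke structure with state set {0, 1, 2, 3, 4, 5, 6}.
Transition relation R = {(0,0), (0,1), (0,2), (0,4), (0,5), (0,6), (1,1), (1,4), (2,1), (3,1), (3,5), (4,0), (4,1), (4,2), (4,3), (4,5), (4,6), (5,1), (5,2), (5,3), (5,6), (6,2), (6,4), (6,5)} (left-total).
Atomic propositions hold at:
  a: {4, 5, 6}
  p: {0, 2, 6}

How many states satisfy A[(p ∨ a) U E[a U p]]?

5

Sat(p ∨ a) = {0, 2, 4, 5, 6}
E[a U p]: least fixpoint, start Z0 = Sat(p) = {0, 2, 6}, add states in Sat(a) with some successor in Z. Z1 = {0, 2, 4, 5, 6}; fixed.
Sat(E[a U p]) = {0, 2, 4, 5, 6}
A[(p ∨ a) U E[a U p]]: least fixpoint, start Z0 = Sat(E[a U p]) = {0, 2, 4, 5, 6}, add states in Sat(p ∨ a) with every successor in Z. Already a fixed point.
Sat(A[(p ∨ a) U E[a U p]]) = {0, 2, 4, 5, 6}
|Sat(A[(p ∨ a) U E[a U p]])| = |{0, 2, 4, 5, 6}| = 5.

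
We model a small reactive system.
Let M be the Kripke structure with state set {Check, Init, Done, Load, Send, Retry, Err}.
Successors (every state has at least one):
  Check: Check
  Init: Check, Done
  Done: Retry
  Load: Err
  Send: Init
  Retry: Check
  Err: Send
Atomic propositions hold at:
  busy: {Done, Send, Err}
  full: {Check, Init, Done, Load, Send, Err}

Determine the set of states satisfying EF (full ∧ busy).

{Init, Done, Load, Send, Err}

Sat(full ∧ busy) = {Done, Send, Err}
EF (full ∧ busy): least fixpoint, start Z0 = {Done, Send, Err}, add states with some successor in Z. Z1 = {Init, Done, Load, Send, Err}; fixed.
Sat(EF (full ∧ busy)) = {Init, Done, Load, Send, Err}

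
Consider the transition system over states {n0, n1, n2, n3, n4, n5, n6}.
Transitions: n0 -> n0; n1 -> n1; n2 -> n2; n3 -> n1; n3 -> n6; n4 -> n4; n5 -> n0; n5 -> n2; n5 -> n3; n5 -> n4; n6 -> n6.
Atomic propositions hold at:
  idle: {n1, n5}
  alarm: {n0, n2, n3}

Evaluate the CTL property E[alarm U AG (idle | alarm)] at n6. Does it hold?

Sat(idle | alarm) = {n0, n1, n2, n3, n5}
AG (idle | alarm): greatest fixpoint, start Z0 = {n0, n1, n2, n3, n5}, keep only states in Sat with every successor in Z. Z1 = {n0, n1, n2}; fixed.
Sat(AG (idle | alarm)) = {n0, n1, n2}
E[alarm U AG (idle | alarm)]: least fixpoint, start Z0 = Sat(AG (idle | alarm)) = {n0, n1, n2}, add states in Sat(alarm) with some successor in Z. Z1 = {n0, n1, n2, n3}; fixed.
Sat(E[alarm U AG (idle | alarm)]) = {n0, n1, n2, n3}
n6 ∉ Sat(E[alarm U AG (idle | alarm)]) = {n0, n1, n2, n3}, so the formula does not hold at n6.

No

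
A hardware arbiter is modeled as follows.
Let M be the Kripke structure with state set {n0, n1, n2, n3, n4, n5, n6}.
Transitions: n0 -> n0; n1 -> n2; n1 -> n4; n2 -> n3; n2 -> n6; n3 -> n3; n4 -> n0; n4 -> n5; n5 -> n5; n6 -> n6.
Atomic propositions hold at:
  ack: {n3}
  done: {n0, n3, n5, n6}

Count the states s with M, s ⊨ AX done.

Sat(AX done) = {s : every successor in {n0, n3, n5, n6}} = {n0, n2, n3, n4, n5, n6}
|Sat(AX done)| = |{n0, n2, n3, n4, n5, n6}| = 6.

6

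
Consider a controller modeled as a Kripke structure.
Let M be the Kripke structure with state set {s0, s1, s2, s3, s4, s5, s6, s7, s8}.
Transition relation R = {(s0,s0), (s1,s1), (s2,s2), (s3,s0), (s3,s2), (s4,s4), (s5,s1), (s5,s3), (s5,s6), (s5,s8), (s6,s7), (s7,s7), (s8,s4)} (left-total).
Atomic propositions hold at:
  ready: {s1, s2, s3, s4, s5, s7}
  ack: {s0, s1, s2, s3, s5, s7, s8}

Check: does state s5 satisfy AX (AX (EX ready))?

Sat(EX ready) = {s : some successor in {s1, s2, s3, s4, s5, s7}} = {s1, s2, s3, s4, s5, s6, s7, s8}
Sat(AX (EX ready)) = {s : every successor in {s1, s2, s3, s4, s5, s6, s7, s8}} = {s1, s2, s4, s5, s6, s7, s8}
Sat(AX (AX (EX ready))) = {s : every successor in {s1, s2, s4, s5, s6, s7, s8}} = {s1, s2, s4, s6, s7, s8}
s5 ∉ Sat(AX (AX (EX ready))) = {s1, s2, s4, s6, s7, s8}, so the formula does not hold at s5.

No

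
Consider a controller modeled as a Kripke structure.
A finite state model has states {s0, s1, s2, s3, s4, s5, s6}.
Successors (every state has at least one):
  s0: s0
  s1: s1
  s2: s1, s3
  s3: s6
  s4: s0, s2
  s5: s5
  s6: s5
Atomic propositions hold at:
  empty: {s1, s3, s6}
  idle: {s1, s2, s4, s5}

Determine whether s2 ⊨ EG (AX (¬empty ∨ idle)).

Sat(¬empty) = {s0, s2, s4, s5}
Sat(¬empty ∨ idle) = {s0, s1, s2, s4, s5}
Sat(AX (¬empty ∨ idle)) = {s : every successor in {s0, s1, s2, s4, s5}} = {s0, s1, s4, s5, s6}
EG (AX (¬empty ∨ idle)): greatest fixpoint, start Z0 = {s0, s1, s4, s5, s6}, keep only states in Sat with some successor in Z. Already a fixed point.
Sat(EG (AX (¬empty ∨ idle))) = {s0, s1, s4, s5, s6}
s2 ∉ Sat(EG (AX (¬empty ∨ idle))) = {s0, s1, s4, s5, s6}, so the formula does not hold at s2.

No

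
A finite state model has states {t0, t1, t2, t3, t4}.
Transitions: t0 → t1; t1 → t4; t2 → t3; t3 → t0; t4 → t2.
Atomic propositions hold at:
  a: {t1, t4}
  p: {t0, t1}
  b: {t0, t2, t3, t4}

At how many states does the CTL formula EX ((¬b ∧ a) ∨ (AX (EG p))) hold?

1

Sat(¬b) = {t1}
Sat(¬b ∧ a) = {t1}
EG p: greatest fixpoint, start Z0 = {t0, t1}, keep only states in Sat with some successor in Z. Z1 = {t0}; Z2 = ∅; fixed.
Sat(EG p) = ∅
Sat(AX (EG p)) = {s : every successor in ∅} = ∅
Sat((¬b ∧ a) ∨ (AX (EG p))) = {t1}
Sat(EX ((¬b ∧ a) ∨ (AX (EG p)))) = {s : some successor in {t1}} = {t0}
|Sat(EX ((¬b ∧ a) ∨ (AX (EG p))))| = |{t0}| = 1.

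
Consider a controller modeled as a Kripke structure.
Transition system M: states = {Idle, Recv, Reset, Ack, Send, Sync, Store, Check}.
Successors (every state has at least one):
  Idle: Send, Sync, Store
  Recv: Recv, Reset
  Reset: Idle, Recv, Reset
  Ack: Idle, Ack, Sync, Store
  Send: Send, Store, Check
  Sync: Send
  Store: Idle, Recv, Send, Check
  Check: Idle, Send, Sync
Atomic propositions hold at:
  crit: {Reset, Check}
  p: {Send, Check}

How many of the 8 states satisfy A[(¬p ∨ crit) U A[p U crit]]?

2

Sat(¬p) = {Idle, Recv, Reset, Ack, Sync, Store}
Sat(¬p ∨ crit) = {Idle, Recv, Reset, Ack, Sync, Store, Check}
A[p U crit]: least fixpoint, start Z0 = Sat(crit) = {Reset, Check}, add states in Sat(p) with every successor in Z. Already a fixed point.
Sat(A[p U crit]) = {Reset, Check}
A[(¬p ∨ crit) U A[p U crit]]: least fixpoint, start Z0 = Sat(A[p U crit]) = {Reset, Check}, add states in Sat(¬p ∨ crit) with every successor in Z. Already a fixed point.
Sat(A[(¬p ∨ crit) U A[p U crit]]) = {Reset, Check}
|Sat(A[(¬p ∨ crit) U A[p U crit]])| = |{Reset, Check}| = 2.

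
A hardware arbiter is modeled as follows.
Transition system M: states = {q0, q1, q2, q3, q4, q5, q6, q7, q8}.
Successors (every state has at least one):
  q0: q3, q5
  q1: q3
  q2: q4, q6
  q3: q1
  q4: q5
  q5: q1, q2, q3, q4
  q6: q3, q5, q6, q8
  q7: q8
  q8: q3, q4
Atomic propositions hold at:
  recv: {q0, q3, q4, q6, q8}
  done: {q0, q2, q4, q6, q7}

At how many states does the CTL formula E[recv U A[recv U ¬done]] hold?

7

Sat(¬done) = {q1, q3, q5, q8}
A[recv U ¬done]: least fixpoint, start Z0 = Sat(¬done) = {q1, q3, q5, q8}, add states in Sat(recv) with every successor in Z. Z1 = {q0, q1, q3, q4, q5, q8}; fixed.
Sat(A[recv U ¬done]) = {q0, q1, q3, q4, q5, q8}
E[recv U A[recv U ¬done]]: least fixpoint, start Z0 = Sat(A[recv U ¬done]) = {q0, q1, q3, q4, q5, q8}, add states in Sat(recv) with some successor in Z. Z1 = {q0, q1, q3, q4, q5, q6, q8}; fixed.
Sat(E[recv U A[recv U ¬done]]) = {q0, q1, q3, q4, q5, q6, q8}
|Sat(E[recv U A[recv U ¬done]])| = |{q0, q1, q3, q4, q5, q6, q8}| = 7.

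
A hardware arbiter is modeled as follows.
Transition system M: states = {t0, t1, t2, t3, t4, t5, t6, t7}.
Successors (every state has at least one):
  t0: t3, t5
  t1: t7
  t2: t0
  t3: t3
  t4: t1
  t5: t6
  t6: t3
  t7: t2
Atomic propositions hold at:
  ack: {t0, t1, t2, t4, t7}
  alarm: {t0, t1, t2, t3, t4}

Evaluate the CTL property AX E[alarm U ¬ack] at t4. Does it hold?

No

Sat(¬ack) = {t3, t5, t6}
E[alarm U ¬ack]: least fixpoint, start Z0 = Sat(¬ack) = {t3, t5, t6}, add states in Sat(alarm) with some successor in Z. Z1 = {t0, t3, t5, t6}; Z2 = {t0, t2, t3, t5, t6}; fixed.
Sat(E[alarm U ¬ack]) = {t0, t2, t3, t5, t6}
Sat(AX E[alarm U ¬ack]) = {s : every successor in {t0, t2, t3, t5, t6}} = {t0, t2, t3, t5, t6, t7}
t4 ∉ Sat(AX E[alarm U ¬ack]) = {t0, t2, t3, t5, t6, t7}, so the formula does not hold at t4.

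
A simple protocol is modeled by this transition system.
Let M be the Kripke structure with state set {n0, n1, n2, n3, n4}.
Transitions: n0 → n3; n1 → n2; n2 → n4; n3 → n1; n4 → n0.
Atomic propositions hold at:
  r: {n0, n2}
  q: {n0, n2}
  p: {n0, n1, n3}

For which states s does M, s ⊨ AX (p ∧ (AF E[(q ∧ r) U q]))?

{n0, n3, n4}

Sat(q ∧ r) = {n0, n2}
E[(q ∧ r) U q]: least fixpoint, start Z0 = Sat(q) = {n0, n2}, add states in Sat(q ∧ r) with some successor in Z. Already a fixed point.
Sat(E[(q ∧ r) U q]) = {n0, n2}
AF E[(q ∧ r) U q]: least fixpoint, start Z0 = {n0, n2}, add states with every successor in Z. Z1 = {n0, n1, n2, n4}; Z2 = {n0, n1, n2, n3, n4}; fixed.
Sat(AF E[(q ∧ r) U q]) = {n0, n1, n2, n3, n4}
Sat(p ∧ (AF E[(q ∧ r) U q])) = {n0, n1, n3}
Sat(AX (p ∧ (AF E[(q ∧ r) U q]))) = {s : every successor in {n0, n1, n3}} = {n0, n3, n4}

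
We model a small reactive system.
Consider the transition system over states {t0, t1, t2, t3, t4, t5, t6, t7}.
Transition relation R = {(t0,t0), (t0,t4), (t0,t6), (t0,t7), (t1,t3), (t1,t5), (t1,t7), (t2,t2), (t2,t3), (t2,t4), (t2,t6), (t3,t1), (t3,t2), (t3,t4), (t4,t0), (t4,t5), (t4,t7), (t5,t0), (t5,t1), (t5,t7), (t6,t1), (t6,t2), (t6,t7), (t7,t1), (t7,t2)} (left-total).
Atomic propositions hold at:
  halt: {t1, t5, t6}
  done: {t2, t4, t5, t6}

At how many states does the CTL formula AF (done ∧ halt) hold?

2

Sat(done ∧ halt) = {t5, t6}
AF (done ∧ halt): least fixpoint, start Z0 = {t5, t6}, add states with every successor in Z. Already a fixed point.
Sat(AF (done ∧ halt)) = {t5, t6}
|Sat(AF (done ∧ halt))| = |{t5, t6}| = 2.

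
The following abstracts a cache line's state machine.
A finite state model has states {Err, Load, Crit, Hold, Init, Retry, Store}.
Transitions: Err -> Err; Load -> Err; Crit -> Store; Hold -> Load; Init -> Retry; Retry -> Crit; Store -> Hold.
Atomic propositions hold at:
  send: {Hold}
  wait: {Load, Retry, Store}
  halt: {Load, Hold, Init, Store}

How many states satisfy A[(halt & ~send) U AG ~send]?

Sat(~send) = {Err, Load, Crit, Init, Retry, Store}
Sat(halt & ~send) = {Load, Init, Store}
AG ~send: greatest fixpoint, start Z0 = {Err, Load, Crit, Init, Retry, Store}, keep only states in Sat with every successor in Z. Z1 = {Err, Load, Crit, Init, Retry}; Z2 = {Err, Load, Init, Retry}; Z3 = {Err, Load, Init}; Z4 = {Err, Load}; fixed.
Sat(AG ~send) = {Err, Load}
A[(halt & ~send) U AG ~send]: least fixpoint, start Z0 = Sat(AG ~send) = {Err, Load}, add states in Sat(halt & ~send) with every successor in Z. Already a fixed point.
Sat(A[(halt & ~send) U AG ~send]) = {Err, Load}
|Sat(A[(halt & ~send) U AG ~send])| = |{Err, Load}| = 2.

2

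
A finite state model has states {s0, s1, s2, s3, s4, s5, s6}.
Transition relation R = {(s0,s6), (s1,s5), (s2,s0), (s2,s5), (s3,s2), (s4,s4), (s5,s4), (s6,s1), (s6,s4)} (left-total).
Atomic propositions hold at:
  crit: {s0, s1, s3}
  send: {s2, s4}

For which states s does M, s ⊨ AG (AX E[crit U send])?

E[crit U send]: least fixpoint, start Z0 = Sat(send) = {s2, s4}, add states in Sat(crit) with some successor in Z. Z1 = {s2, s3, s4}; fixed.
Sat(E[crit U send]) = {s2, s3, s4}
Sat(AX E[crit U send]) = {s : every successor in {s2, s3, s4}} = {s3, s4, s5}
AG (AX E[crit U send]): greatest fixpoint, start Z0 = {s3, s4, s5}, keep only states in Sat with every successor in Z. Z1 = {s4, s5}; fixed.
Sat(AG (AX E[crit U send])) = {s4, s5}

{s4, s5}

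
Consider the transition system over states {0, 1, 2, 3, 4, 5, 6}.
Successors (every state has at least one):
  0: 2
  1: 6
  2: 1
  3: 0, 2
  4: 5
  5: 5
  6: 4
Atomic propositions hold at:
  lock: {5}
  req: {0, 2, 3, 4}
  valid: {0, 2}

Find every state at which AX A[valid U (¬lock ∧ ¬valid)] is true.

{0, 1, 2, 3, 6}

Sat(¬lock) = {0, 1, 2, 3, 4, 6}
Sat(¬valid) = {1, 3, 4, 5, 6}
Sat(¬lock ∧ ¬valid) = {1, 3, 4, 6}
A[valid U (¬lock ∧ ¬valid)]: least fixpoint, start Z0 = Sat((¬lock ∧ ¬valid)) = {1, 3, 4, 6}, add states in Sat(valid) with every successor in Z. Z1 = {1, 2, 3, 4, 6}; Z2 = {0, 1, 2, 3, 4, 6}; fixed.
Sat(A[valid U (¬lock ∧ ¬valid)]) = {0, 1, 2, 3, 4, 6}
Sat(AX A[valid U (¬lock ∧ ¬valid)]) = {s : every successor in {0, 1, 2, 3, 4, 6}} = {0, 1, 2, 3, 6}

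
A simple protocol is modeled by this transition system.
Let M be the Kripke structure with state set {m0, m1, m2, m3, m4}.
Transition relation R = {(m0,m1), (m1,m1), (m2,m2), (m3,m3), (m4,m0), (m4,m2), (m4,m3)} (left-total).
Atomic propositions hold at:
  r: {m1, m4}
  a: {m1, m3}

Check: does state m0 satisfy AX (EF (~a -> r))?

Sat(~a) = {m0, m2, m4}
Sat(~a -> r) = {m1, m3, m4}
EF (~a -> r): least fixpoint, start Z0 = {m1, m3, m4}, add states with some successor in Z. Z1 = {m0, m1, m3, m4}; fixed.
Sat(EF (~a -> r)) = {m0, m1, m3, m4}
Sat(AX (EF (~a -> r))) = {s : every successor in {m0, m1, m3, m4}} = {m0, m1, m3}
m0 ∈ Sat(AX (EF (~a -> r))) = {m0, m1, m3}, so the formula holds at m0.

Yes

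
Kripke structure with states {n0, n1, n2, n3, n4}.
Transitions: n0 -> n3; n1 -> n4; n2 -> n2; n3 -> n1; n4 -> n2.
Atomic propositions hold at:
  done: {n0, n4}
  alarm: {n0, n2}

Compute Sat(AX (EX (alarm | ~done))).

{n0, n1, n2, n4}

Sat(~done) = {n1, n2, n3}
Sat(alarm | ~done) = {n0, n1, n2, n3}
Sat(EX (alarm | ~done)) = {s : some successor in {n0, n1, n2, n3}} = {n0, n2, n3, n4}
Sat(AX (EX (alarm | ~done))) = {s : every successor in {n0, n2, n3, n4}} = {n0, n1, n2, n4}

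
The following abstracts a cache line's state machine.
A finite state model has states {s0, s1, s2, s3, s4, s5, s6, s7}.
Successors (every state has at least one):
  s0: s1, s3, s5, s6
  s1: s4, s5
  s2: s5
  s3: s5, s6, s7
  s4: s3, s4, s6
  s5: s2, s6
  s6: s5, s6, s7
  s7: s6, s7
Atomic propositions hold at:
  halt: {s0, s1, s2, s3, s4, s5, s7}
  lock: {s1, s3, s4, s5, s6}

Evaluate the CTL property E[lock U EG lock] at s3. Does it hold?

EG lock: greatest fixpoint, start Z0 = {s1, s3, s4, s5, s6}, keep only states in Sat with some successor in Z. Already a fixed point.
Sat(EG lock) = {s1, s3, s4, s5, s6}
E[lock U EG lock]: least fixpoint, start Z0 = Sat(EG lock) = {s1, s3, s4, s5, s6}, add states in Sat(lock) with some successor in Z. Already a fixed point.
Sat(E[lock U EG lock]) = {s1, s3, s4, s5, s6}
s3 ∈ Sat(E[lock U EG lock]) = {s1, s3, s4, s5, s6}, so the formula holds at s3.

Yes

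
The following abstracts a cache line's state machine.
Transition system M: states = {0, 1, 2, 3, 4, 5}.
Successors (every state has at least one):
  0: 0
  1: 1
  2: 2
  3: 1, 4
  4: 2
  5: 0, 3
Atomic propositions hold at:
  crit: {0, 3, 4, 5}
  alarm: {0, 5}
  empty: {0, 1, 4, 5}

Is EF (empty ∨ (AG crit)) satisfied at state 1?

AG crit: greatest fixpoint, start Z0 = {0, 3, 4, 5}, keep only states in Sat with every successor in Z. Z1 = {0, 5}; Z2 = {0}; fixed.
Sat(AG crit) = {0}
Sat(empty ∨ (AG crit)) = {0, 1, 4, 5}
EF (empty ∨ (AG crit)): least fixpoint, start Z0 = {0, 1, 4, 5}, add states with some successor in Z. Z1 = {0, 1, 3, 4, 5}; fixed.
Sat(EF (empty ∨ (AG crit))) = {0, 1, 3, 4, 5}
1 ∈ Sat(EF (empty ∨ (AG crit))) = {0, 1, 3, 4, 5}, so the formula holds at 1.

Yes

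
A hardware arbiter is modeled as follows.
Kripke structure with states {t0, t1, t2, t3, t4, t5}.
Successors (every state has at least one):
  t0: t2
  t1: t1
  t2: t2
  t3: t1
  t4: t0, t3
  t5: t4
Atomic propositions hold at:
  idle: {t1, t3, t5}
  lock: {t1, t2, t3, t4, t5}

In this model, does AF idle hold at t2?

AF idle: least fixpoint, start Z0 = {t1, t3, t5}, add states with every successor in Z. Already a fixed point.
Sat(AF idle) = {t1, t3, t5}
t2 ∉ Sat(AF idle) = {t1, t3, t5}, so the formula does not hold at t2.

No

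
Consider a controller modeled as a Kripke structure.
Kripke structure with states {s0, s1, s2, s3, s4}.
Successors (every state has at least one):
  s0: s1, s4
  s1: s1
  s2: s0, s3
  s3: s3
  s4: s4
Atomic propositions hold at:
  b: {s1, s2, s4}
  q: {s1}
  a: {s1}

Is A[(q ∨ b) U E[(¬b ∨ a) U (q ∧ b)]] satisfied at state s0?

Yes

Sat(q ∨ b) = {s1, s2, s4}
Sat(¬b) = {s0, s3}
Sat(¬b ∨ a) = {s0, s1, s3}
Sat(q ∧ b) = {s1}
E[(¬b ∨ a) U (q ∧ b)]: least fixpoint, start Z0 = Sat((q ∧ b)) = {s1}, add states in Sat(¬b ∨ a) with some successor in Z. Z1 = {s0, s1}; fixed.
Sat(E[(¬b ∨ a) U (q ∧ b)]) = {s0, s1}
A[(q ∨ b) U E[(¬b ∨ a) U (q ∧ b)]]: least fixpoint, start Z0 = Sat(E[(¬b ∨ a) U (q ∧ b)]) = {s0, s1}, add states in Sat(q ∨ b) with every successor in Z. Already a fixed point.
Sat(A[(q ∨ b) U E[(¬b ∨ a) U (q ∧ b)]]) = {s0, s1}
s0 ∈ Sat(A[(q ∨ b) U E[(¬b ∨ a) U (q ∧ b)]]) = {s0, s1}, so the formula holds at s0.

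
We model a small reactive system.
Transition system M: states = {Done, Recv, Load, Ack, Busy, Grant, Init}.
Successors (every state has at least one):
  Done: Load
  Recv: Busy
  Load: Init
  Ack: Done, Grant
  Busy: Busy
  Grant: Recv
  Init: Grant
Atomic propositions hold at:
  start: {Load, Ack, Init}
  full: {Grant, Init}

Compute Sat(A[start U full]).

A[start U full]: least fixpoint, start Z0 = Sat(full) = {Grant, Init}, add states in Sat(start) with every successor in Z. Z1 = {Load, Grant, Init}; fixed.
Sat(A[start U full]) = {Load, Grant, Init}

{Load, Grant, Init}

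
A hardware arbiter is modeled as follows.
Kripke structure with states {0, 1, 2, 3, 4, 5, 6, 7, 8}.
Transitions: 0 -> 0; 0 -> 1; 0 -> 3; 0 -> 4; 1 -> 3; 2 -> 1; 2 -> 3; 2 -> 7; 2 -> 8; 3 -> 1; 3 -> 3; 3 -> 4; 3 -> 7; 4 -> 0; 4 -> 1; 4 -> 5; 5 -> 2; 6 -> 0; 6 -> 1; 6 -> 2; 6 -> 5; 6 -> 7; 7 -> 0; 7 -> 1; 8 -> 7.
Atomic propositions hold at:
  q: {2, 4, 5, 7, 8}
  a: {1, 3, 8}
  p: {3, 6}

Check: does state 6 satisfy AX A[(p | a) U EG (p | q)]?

No

Sat(p | a) = {1, 3, 6, 8}
Sat(p | q) = {2, 3, 4, 5, 6, 7, 8}
EG (p | q): greatest fixpoint, start Z0 = {2, 3, 4, 5, 6, 7, 8}, keep only states in Sat with some successor in Z. Z1 = {2, 3, 4, 5, 6, 8}; Z2 = {2, 3, 4, 5, 6}; fixed.
Sat(EG (p | q)) = {2, 3, 4, 5, 6}
A[(p | a) U EG (p | q)]: least fixpoint, start Z0 = Sat(EG (p | q)) = {2, 3, 4, 5, 6}, add states in Sat(p | a) with every successor in Z. Z1 = {1, 2, 3, 4, 5, 6}; fixed.
Sat(A[(p | a) U EG (p | q)]) = {1, 2, 3, 4, 5, 6}
Sat(AX A[(p | a) U EG (p | q)]) = {s : every successor in {1, 2, 3, 4, 5, 6}} = {1, 5}
6 ∉ Sat(AX A[(p | a) U EG (p | q)]) = {1, 5}, so the formula does not hold at 6.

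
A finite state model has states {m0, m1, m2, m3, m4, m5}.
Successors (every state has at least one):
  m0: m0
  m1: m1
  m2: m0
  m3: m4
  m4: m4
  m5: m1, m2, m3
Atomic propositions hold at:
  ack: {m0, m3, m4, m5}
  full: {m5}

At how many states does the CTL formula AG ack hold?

AG ack: greatest fixpoint, start Z0 = {m0, m3, m4, m5}, keep only states in Sat with every successor in Z. Z1 = {m0, m3, m4}; fixed.
Sat(AG ack) = {m0, m3, m4}
|Sat(AG ack)| = |{m0, m3, m4}| = 3.

3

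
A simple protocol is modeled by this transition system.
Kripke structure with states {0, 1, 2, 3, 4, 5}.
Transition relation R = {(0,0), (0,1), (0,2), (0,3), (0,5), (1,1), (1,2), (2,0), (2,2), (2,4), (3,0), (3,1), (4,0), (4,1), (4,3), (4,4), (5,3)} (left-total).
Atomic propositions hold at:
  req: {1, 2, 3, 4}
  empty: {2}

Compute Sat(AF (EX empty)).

Sat(EX empty) = {s : some successor in {2}} = {0, 1, 2}
AF (EX empty): least fixpoint, start Z0 = {0, 1, 2}, add states with every successor in Z. Z1 = {0, 1, 2, 3}; Z2 = {0, 1, 2, 3, 5}; fixed.
Sat(AF (EX empty)) = {0, 1, 2, 3, 5}

{0, 1, 2, 3, 5}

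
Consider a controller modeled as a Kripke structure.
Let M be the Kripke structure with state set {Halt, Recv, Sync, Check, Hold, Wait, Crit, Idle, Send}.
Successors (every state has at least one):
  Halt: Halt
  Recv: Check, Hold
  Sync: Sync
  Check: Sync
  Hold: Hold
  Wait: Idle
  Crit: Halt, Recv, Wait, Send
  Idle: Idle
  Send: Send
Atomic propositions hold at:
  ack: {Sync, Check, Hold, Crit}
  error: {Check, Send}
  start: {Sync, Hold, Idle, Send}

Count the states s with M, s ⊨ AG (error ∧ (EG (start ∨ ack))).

1

Sat(start ∨ ack) = {Sync, Check, Hold, Crit, Idle, Send}
EG (start ∨ ack): greatest fixpoint, start Z0 = {Sync, Check, Hold, Crit, Idle, Send}, keep only states in Sat with some successor in Z. Already a fixed point.
Sat(EG (start ∨ ack)) = {Sync, Check, Hold, Crit, Idle, Send}
Sat(error ∧ (EG (start ∨ ack))) = {Check, Send}
AG (error ∧ (EG (start ∨ ack))): greatest fixpoint, start Z0 = {Check, Send}, keep only states in Sat with every successor in Z. Z1 = {Send}; fixed.
Sat(AG (error ∧ (EG (start ∨ ack)))) = {Send}
|Sat(AG (error ∧ (EG (start ∨ ack))))| = |{Send}| = 1.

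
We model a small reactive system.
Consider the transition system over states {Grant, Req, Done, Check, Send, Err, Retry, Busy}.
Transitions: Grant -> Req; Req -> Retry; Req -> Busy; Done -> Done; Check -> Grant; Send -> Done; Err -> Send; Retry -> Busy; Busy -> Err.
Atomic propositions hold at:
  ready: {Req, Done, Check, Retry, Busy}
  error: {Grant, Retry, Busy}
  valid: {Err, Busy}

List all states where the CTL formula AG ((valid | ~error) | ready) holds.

{Req, Done, Send, Err, Retry, Busy}

Sat(~error) = {Req, Done, Check, Send, Err}
Sat(valid | ~error) = {Req, Done, Check, Send, Err, Busy}
Sat((valid | ~error) | ready) = {Req, Done, Check, Send, Err, Retry, Busy}
AG ((valid | ~error) | ready): greatest fixpoint, start Z0 = {Req, Done, Check, Send, Err, Retry, Busy}, keep only states in Sat with every successor in Z. Z1 = {Req, Done, Send, Err, Retry, Busy}; fixed.
Sat(AG ((valid | ~error) | ready)) = {Req, Done, Send, Err, Retry, Busy}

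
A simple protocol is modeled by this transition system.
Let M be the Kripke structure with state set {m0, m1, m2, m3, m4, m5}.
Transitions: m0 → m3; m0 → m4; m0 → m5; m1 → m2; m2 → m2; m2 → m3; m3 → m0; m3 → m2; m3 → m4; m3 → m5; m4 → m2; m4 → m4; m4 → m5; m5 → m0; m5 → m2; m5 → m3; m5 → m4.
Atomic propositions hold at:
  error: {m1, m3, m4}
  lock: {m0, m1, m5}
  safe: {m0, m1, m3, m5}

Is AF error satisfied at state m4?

Yes

AF error: least fixpoint, start Z0 = {m1, m3, m4}, add states with every successor in Z. Already a fixed point.
Sat(AF error) = {m1, m3, m4}
m4 ∈ Sat(AF error) = {m1, m3, m4}, so the formula holds at m4.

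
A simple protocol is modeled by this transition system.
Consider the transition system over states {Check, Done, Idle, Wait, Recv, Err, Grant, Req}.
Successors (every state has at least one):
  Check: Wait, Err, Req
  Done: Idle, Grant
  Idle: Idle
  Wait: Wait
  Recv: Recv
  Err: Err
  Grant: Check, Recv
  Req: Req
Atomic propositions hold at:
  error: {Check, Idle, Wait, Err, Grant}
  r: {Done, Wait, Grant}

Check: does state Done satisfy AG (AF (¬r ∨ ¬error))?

Sat(¬r) = {Check, Idle, Recv, Err, Req}
Sat(¬error) = {Done, Recv, Req}
Sat(¬r ∨ ¬error) = {Check, Done, Idle, Recv, Err, Req}
AF (¬r ∨ ¬error): least fixpoint, start Z0 = {Check, Done, Idle, Recv, Err, Req}, add states with every successor in Z. Z1 = {Check, Done, Idle, Recv, Err, Grant, Req}; fixed.
Sat(AF (¬r ∨ ¬error)) = {Check, Done, Idle, Recv, Err, Grant, Req}
AG (AF (¬r ∨ ¬error)): greatest fixpoint, start Z0 = {Check, Done, Idle, Recv, Err, Grant, Req}, keep only states in Sat with every successor in Z. Z1 = {Done, Idle, Recv, Err, Grant, Req}; Z2 = {Done, Idle, Recv, Err, Req}; Z3 = {Idle, Recv, Err, Req}; fixed.
Sat(AG (AF (¬r ∨ ¬error))) = {Idle, Recv, Err, Req}
Done ∉ Sat(AG (AF (¬r ∨ ¬error))) = {Idle, Recv, Err, Req}, so the formula does not hold at Done.

No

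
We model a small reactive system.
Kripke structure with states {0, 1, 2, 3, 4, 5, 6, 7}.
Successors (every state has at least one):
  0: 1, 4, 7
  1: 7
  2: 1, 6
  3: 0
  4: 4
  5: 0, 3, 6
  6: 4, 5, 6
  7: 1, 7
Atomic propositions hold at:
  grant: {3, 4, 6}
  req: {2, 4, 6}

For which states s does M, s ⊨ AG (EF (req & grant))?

{4}

Sat(req & grant) = {4, 6}
EF (req & grant): least fixpoint, start Z0 = {4, 6}, add states with some successor in Z. Z1 = {0, 2, 4, 5, 6}; Z2 = {0, 2, 3, 4, 5, 6}; fixed.
Sat(EF (req & grant)) = {0, 2, 3, 4, 5, 6}
AG (EF (req & grant)): greatest fixpoint, start Z0 = {0, 2, 3, 4, 5, 6}, keep only states in Sat with every successor in Z. Z1 = {3, 4, 5, 6}; Z2 = {4, 6}; Z3 = {4}; fixed.
Sat(AG (EF (req & grant))) = {4}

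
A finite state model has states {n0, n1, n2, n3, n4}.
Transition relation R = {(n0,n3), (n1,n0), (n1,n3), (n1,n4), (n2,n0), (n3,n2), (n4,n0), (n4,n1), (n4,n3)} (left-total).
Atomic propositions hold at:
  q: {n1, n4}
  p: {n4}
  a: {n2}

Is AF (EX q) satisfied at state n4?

Sat(EX q) = {s : some successor in {n1, n4}} = {n1, n4}
AF (EX q): least fixpoint, start Z0 = {n1, n4}, add states with every successor in Z. Already a fixed point.
Sat(AF (EX q)) = {n1, n4}
n4 ∈ Sat(AF (EX q)) = {n1, n4}, so the formula holds at n4.

Yes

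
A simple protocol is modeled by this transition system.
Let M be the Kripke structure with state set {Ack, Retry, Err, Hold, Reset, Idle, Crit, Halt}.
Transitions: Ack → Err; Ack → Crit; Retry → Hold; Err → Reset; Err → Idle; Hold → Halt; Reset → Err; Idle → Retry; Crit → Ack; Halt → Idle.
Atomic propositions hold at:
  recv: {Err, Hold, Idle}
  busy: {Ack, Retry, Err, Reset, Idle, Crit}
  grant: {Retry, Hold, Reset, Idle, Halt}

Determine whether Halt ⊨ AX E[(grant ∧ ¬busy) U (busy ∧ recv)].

Sat(¬busy) = {Hold, Halt}
Sat(grant ∧ ¬busy) = {Hold, Halt}
Sat(busy ∧ recv) = {Err, Idle}
E[(grant ∧ ¬busy) U (busy ∧ recv)]: least fixpoint, start Z0 = Sat((busy ∧ recv)) = {Err, Idle}, add states in Sat(grant ∧ ¬busy) with some successor in Z. Z1 = {Err, Idle, Halt}; Z2 = {Err, Hold, Idle, Halt}; fixed.
Sat(E[(grant ∧ ¬busy) U (busy ∧ recv)]) = {Err, Hold, Idle, Halt}
Sat(AX E[(grant ∧ ¬busy) U (busy ∧ recv)]) = {s : every successor in {Err, Hold, Idle, Halt}} = {Retry, Hold, Reset, Halt}
Halt ∈ Sat(AX E[(grant ∧ ¬busy) U (busy ∧ recv)]) = {Retry, Hold, Reset, Halt}, so the formula holds at Halt.

Yes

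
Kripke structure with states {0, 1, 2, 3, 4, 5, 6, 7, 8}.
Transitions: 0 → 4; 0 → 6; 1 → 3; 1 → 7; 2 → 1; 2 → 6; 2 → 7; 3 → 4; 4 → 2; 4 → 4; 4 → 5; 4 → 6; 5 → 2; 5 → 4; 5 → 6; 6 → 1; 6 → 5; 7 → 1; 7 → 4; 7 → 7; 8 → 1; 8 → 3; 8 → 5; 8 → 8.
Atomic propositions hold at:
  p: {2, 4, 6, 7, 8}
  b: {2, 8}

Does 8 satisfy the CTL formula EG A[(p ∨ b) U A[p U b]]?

Sat(p ∨ b) = {2, 4, 6, 7, 8}
A[p U b]: least fixpoint, start Z0 = Sat(b) = {2, 8}, add states in Sat(p) with every successor in Z. Already a fixed point.
Sat(A[p U b]) = {2, 8}
A[(p ∨ b) U A[p U b]]: least fixpoint, start Z0 = Sat(A[p U b]) = {2, 8}, add states in Sat(p ∨ b) with every successor in Z. Already a fixed point.
Sat(A[(p ∨ b) U A[p U b]]) = {2, 8}
EG A[(p ∨ b) U A[p U b]]: greatest fixpoint, start Z0 = {2, 8}, keep only states in Sat with some successor in Z. Z1 = {8}; fixed.
Sat(EG A[(p ∨ b) U A[p U b]]) = {8}
8 ∈ Sat(EG A[(p ∨ b) U A[p U b]]) = {8}, so the formula holds at 8.

Yes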